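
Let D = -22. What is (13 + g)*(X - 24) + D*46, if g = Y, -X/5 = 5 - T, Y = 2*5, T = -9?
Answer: -3174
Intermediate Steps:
Y = 10
X = -70 (X = -5*(5 - 1*(-9)) = -5*(5 + 9) = -5*14 = -70)
g = 10
(13 + g)*(X - 24) + D*46 = (13 + 10)*(-70 - 24) - 22*46 = 23*(-94) - 1012 = -2162 - 1012 = -3174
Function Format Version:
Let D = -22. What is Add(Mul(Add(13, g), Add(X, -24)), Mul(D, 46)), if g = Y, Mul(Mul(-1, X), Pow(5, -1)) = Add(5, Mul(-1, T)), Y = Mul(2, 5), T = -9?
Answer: -3174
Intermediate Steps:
Y = 10
X = -70 (X = Mul(-5, Add(5, Mul(-1, -9))) = Mul(-5, Add(5, 9)) = Mul(-5, 14) = -70)
g = 10
Add(Mul(Add(13, g), Add(X, -24)), Mul(D, 46)) = Add(Mul(Add(13, 10), Add(-70, -24)), Mul(-22, 46)) = Add(Mul(23, -94), -1012) = Add(-2162, -1012) = -3174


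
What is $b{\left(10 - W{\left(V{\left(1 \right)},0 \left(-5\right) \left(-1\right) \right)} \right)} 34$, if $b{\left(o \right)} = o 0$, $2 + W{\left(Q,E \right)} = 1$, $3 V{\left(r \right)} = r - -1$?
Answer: $0$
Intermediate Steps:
$V{\left(r \right)} = \frac{1}{3} + \frac{r}{3}$ ($V{\left(r \right)} = \frac{r - -1}{3} = \frac{r + 1}{3} = \frac{1 + r}{3} = \frac{1}{3} + \frac{r}{3}$)
$W{\left(Q,E \right)} = -1$ ($W{\left(Q,E \right)} = -2 + 1 = -1$)
$b{\left(o \right)} = 0$
$b{\left(10 - W{\left(V{\left(1 \right)},0 \left(-5\right) \left(-1\right) \right)} \right)} 34 = 0 \cdot 34 = 0$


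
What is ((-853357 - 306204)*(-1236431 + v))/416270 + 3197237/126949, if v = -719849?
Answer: 28797574230935891/5284506023 ≈ 5.4494e+6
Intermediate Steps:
((-853357 - 306204)*(-1236431 + v))/416270 + 3197237/126949 = ((-853357 - 306204)*(-1236431 - 719849))/416270 + 3197237/126949 = -1159561*(-1956280)*(1/416270) + 3197237*(1/126949) = 2268425993080*(1/416270) + 3197237/126949 = 226842599308/41627 + 3197237/126949 = 28797574230935891/5284506023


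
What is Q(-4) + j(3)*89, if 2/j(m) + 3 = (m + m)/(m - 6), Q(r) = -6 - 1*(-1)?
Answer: -203/5 ≈ -40.600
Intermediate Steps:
Q(r) = -5 (Q(r) = -6 + 1 = -5)
j(m) = 2/(-3 + 2*m/(-6 + m)) (j(m) = 2/(-3 + (m + m)/(m - 6)) = 2/(-3 + (2*m)/(-6 + m)) = 2/(-3 + 2*m/(-6 + m)))
Q(-4) + j(3)*89 = -5 + (2*(6 - 1*3)/(-18 + 3))*89 = -5 + (2*(6 - 3)/(-15))*89 = -5 + (2*(-1/15)*3)*89 = -5 - ⅖*89 = -5 - 178/5 = -203/5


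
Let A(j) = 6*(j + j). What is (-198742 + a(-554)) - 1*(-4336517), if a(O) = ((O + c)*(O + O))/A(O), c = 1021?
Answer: 24827117/6 ≈ 4.1379e+6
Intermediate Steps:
A(j) = 12*j (A(j) = 6*(2*j) = 12*j)
a(O) = 1021/6 + O/6 (a(O) = ((O + 1021)*(O + O))/((12*O)) = ((1021 + O)*(2*O))*(1/(12*O)) = (2*O*(1021 + O))*(1/(12*O)) = 1021/6 + O/6)
(-198742 + a(-554)) - 1*(-4336517) = (-198742 + (1021/6 + (1/6)*(-554))) - 1*(-4336517) = (-198742 + (1021/6 - 277/3)) + 4336517 = (-198742 + 467/6) + 4336517 = -1191985/6 + 4336517 = 24827117/6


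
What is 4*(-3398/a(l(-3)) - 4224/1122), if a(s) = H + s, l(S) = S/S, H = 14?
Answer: -234904/255 ≈ -921.19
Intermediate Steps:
l(S) = 1
a(s) = 14 + s
4*(-3398/a(l(-3)) - 4224/1122) = 4*(-3398/(14 + 1) - 4224/1122) = 4*(-3398/15 - 4224*1/1122) = 4*(-3398*1/15 - 64/17) = 4*(-3398/15 - 64/17) = 4*(-58726/255) = -234904/255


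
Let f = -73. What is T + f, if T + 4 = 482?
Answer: 405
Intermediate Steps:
T = 478 (T = -4 + 482 = 478)
T + f = 478 - 73 = 405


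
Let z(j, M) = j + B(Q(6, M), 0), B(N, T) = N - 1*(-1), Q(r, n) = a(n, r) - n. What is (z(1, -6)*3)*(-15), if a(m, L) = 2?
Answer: -450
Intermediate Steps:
Q(r, n) = 2 - n
B(N, T) = 1 + N (B(N, T) = N + 1 = 1 + N)
z(j, M) = 3 + j - M (z(j, M) = j + (1 + (2 - M)) = j + (3 - M) = 3 + j - M)
(z(1, -6)*3)*(-15) = ((3 + 1 - 1*(-6))*3)*(-15) = ((3 + 1 + 6)*3)*(-15) = (10*3)*(-15) = 30*(-15) = -450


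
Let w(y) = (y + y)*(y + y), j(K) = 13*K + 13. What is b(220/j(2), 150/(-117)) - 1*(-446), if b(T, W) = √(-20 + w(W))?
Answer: 446 + 2*I*√5105/39 ≈ 446.0 + 3.6641*I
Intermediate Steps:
j(K) = 13 + 13*K
w(y) = 4*y² (w(y) = (2*y)*(2*y) = 4*y²)
b(T, W) = √(-20 + 4*W²)
b(220/j(2), 150/(-117)) - 1*(-446) = 2*√(-5 + (150/(-117))²) - 1*(-446) = 2*√(-5 + (150*(-1/117))²) + 446 = 2*√(-5 + (-50/39)²) + 446 = 2*√(-5 + 2500/1521) + 446 = 2*√(-5105/1521) + 446 = 2*(I*√5105/39) + 446 = 2*I*√5105/39 + 446 = 446 + 2*I*√5105/39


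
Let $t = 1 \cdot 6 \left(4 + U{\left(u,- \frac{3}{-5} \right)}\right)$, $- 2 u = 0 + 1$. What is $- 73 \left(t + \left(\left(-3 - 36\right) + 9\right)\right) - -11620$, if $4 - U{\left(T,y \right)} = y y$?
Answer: $\frac{261592}{25} \approx 10464.0$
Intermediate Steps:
$u = - \frac{1}{2}$ ($u = - \frac{0 + 1}{2} = \left(- \frac{1}{2}\right) 1 = - \frac{1}{2} \approx -0.5$)
$U{\left(T,y \right)} = 4 - y^{2}$ ($U{\left(T,y \right)} = 4 - y y = 4 - y^{2}$)
$t = \frac{1146}{25}$ ($t = 1 \cdot 6 \left(4 + \left(4 - \left(- \frac{3}{-5}\right)^{2}\right)\right) = 6 \left(4 + \left(4 - \left(\left(-3\right) \left(- \frac{1}{5}\right)\right)^{2}\right)\right) = 6 \left(4 + \left(4 - \left(\frac{3}{5}\right)^{2}\right)\right) = 6 \left(4 + \left(4 - \frac{9}{25}\right)\right) = 6 \left(4 + \frac{91}{25}\right) = 6 \cdot \frac{191}{25} = \frac{1146}{25} \approx 45.84$)
$- 73 \left(t + \left(\left(-3 - 36\right) + 9\right)\right) - -11620 = - 73 \left(\frac{1146}{25} + \left(\left(-3 - 36\right) + 9\right)\right) - -11620 = - 73 \left(\frac{1146}{25} + \left(-39 + 9\right)\right) + 11620 = - 73 \left(\frac{1146}{25} - 30\right) + 11620 = \left(-73\right) \frac{396}{25} + 11620 = - \frac{28908}{25} + 11620 = \frac{261592}{25}$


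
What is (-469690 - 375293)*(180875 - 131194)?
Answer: -41979600423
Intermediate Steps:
(-469690 - 375293)*(180875 - 131194) = -844983*49681 = -41979600423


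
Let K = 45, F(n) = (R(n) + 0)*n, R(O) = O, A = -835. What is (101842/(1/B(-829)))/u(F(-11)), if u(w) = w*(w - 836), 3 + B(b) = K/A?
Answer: 799068/222277 ≈ 3.5949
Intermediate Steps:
F(n) = n**2 (F(n) = (n + 0)*n = n*n = n**2)
B(b) = -510/167 (B(b) = -3 + 45/(-835) = -3 + 45*(-1/835) = -3 - 9/167 = -510/167)
u(w) = w*(-836 + w)
(101842/(1/B(-829)))/u(F(-11)) = (101842/(1/(-510/167)))/(((-11)**2*(-836 + (-11)**2))) = (101842/(-167/510))/((121*(-836 + 121))) = (101842*(-510/167))/((121*(-715))) = -51939420/167/(-86515) = -51939420/167*(-1/86515) = 799068/222277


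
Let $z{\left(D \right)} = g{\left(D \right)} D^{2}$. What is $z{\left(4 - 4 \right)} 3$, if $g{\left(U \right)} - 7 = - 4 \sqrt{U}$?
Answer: $0$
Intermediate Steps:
$g{\left(U \right)} = 7 - 4 \sqrt{U}$
$z{\left(D \right)} = D^{2} \left(7 - 4 \sqrt{D}\right)$ ($z{\left(D \right)} = \left(7 - 4 \sqrt{D}\right) D^{2} = D^{2} \left(7 - 4 \sqrt{D}\right)$)
$z{\left(4 - 4 \right)} 3 = \left(4 - 4\right)^{2} \left(7 - 4 \sqrt{4 - 4}\right) 3 = 0^{2} \left(7 - 4 \sqrt{0}\right) 3 = 0 \left(7 - 0\right) 3 = 0 \left(7 + 0\right) 3 = 0 \cdot 7 \cdot 3 = 0 \cdot 3 = 0$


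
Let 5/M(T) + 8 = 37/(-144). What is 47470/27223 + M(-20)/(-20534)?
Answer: 579498068890/332323765249 ≈ 1.7438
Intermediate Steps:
M(T) = -720/1189 (M(T) = 5/(-8 + 37/(-144)) = 5/(-8 + 37*(-1/144)) = 5/(-8 - 37/144) = 5/(-1189/144) = 5*(-144/1189) = -720/1189)
47470/27223 + M(-20)/(-20534) = 47470/27223 - 720/1189/(-20534) = 47470*(1/27223) - 720/1189*(-1/20534) = 47470/27223 + 360/12207463 = 579498068890/332323765249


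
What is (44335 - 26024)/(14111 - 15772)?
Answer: -18311/1661 ≈ -11.024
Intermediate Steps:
(44335 - 26024)/(14111 - 15772) = 18311/(-1661) = 18311*(-1/1661) = -18311/1661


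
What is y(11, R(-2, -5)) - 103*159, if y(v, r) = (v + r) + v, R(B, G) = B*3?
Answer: -16361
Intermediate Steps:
R(B, G) = 3*B
y(v, r) = r + 2*v (y(v, r) = (r + v) + v = r + 2*v)
y(11, R(-2, -5)) - 103*159 = (3*(-2) + 2*11) - 103*159 = (-6 + 22) - 16377 = 16 - 16377 = -16361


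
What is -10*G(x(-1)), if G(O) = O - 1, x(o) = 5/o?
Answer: 60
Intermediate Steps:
G(O) = -1 + O
-10*G(x(-1)) = -10*(-1 + 5/(-1)) = -10*(-1 + 5*(-1)) = -10*(-1 - 5) = -10*(-6) = 60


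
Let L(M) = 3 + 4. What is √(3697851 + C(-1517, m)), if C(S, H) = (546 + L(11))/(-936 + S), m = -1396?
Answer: 5*√890029638454/2453 ≈ 1923.0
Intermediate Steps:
L(M) = 7
C(S, H) = 553/(-936 + S) (C(S, H) = (546 + 7)/(-936 + S) = 553/(-936 + S))
√(3697851 + C(-1517, m)) = √(3697851 + 553/(-936 - 1517)) = √(3697851 + 553/(-2453)) = √(3697851 + 553*(-1/2453)) = √(3697851 - 553/2453) = √(9070827950/2453) = 5*√890029638454/2453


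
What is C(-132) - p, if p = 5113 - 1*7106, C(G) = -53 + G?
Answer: 1808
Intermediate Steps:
p = -1993 (p = 5113 - 7106 = -1993)
C(-132) - p = (-53 - 132) - 1*(-1993) = -185 + 1993 = 1808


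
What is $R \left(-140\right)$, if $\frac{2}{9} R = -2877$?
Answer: $1812510$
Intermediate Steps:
$R = - \frac{25893}{2}$ ($R = \frac{9}{2} \left(-2877\right) = - \frac{25893}{2} \approx -12947.0$)
$R \left(-140\right) = \left(- \frac{25893}{2}\right) \left(-140\right) = 1812510$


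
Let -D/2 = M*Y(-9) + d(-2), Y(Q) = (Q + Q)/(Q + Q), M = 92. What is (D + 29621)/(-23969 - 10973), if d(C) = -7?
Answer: -29451/34942 ≈ -0.84285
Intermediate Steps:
Y(Q) = 1 (Y(Q) = (2*Q)/((2*Q)) = (2*Q)*(1/(2*Q)) = 1)
D = -170 (D = -2*(92*1 - 7) = -2*(92 - 7) = -2*85 = -170)
(D + 29621)/(-23969 - 10973) = (-170 + 29621)/(-23969 - 10973) = 29451/(-34942) = 29451*(-1/34942) = -29451/34942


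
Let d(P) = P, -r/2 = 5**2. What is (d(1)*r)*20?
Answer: -1000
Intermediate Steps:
r = -50 (r = -2*5**2 = -2*25 = -50)
(d(1)*r)*20 = (1*(-50))*20 = -50*20 = -1000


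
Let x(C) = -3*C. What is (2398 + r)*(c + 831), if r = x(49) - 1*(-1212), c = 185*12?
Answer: 10565613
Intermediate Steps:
c = 2220
r = 1065 (r = -3*49 - 1*(-1212) = -147 + 1212 = 1065)
(2398 + r)*(c + 831) = (2398 + 1065)*(2220 + 831) = 3463*3051 = 10565613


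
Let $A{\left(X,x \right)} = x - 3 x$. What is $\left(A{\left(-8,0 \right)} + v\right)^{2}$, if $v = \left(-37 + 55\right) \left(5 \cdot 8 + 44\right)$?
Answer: $2286144$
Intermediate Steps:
$A{\left(X,x \right)} = - 2 x$
$v = 1512$ ($v = 18 \left(40 + 44\right) = 18 \cdot 84 = 1512$)
$\left(A{\left(-8,0 \right)} + v\right)^{2} = \left(\left(-2\right) 0 + 1512\right)^{2} = \left(0 + 1512\right)^{2} = 1512^{2} = 2286144$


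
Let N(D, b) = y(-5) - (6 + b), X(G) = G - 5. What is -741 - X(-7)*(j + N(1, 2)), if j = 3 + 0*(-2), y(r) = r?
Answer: -861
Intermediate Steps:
X(G) = -5 + G
j = 3 (j = 3 + 0 = 3)
N(D, b) = -11 - b (N(D, b) = -5 - (6 + b) = -5 + (-6 - b) = -11 - b)
-741 - X(-7)*(j + N(1, 2)) = -741 - (-5 - 7)*(3 + (-11 - 1*2)) = -741 - (-12)*(3 + (-11 - 2)) = -741 - (-12)*(3 - 13) = -741 - (-12)*(-10) = -741 - 1*120 = -741 - 120 = -861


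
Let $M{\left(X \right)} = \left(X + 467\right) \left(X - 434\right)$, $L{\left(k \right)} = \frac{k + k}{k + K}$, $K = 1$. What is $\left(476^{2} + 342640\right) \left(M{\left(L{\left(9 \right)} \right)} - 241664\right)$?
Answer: $- \frac{6322273004544}{25} \approx -2.5289 \cdot 10^{11}$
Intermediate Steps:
$L{\left(k \right)} = \frac{2 k}{1 + k}$ ($L{\left(k \right)} = \frac{k + k}{k + 1} = \frac{2 k}{1 + k}$)
$M{\left(X \right)} = \left(-434 + X\right) \left(467 + X\right)$ ($M{\left(X \right)} = \left(467 + X\right) \left(-434 + X\right) = \left(-434 + X\right) \left(467 + X\right)$)
$\left(476^{2} + 342640\right) \left(M{\left(L{\left(9 \right)} \right)} - 241664\right) = \left(476^{2} + 342640\right) \left(\left(-202678 + \left(2 \cdot 9 \frac{1}{1 + 9}\right)^{2} + 33 \cdot 2 \cdot 9 \frac{1}{1 + 9}\right) - 241664\right) = \left(226576 + 342640\right) \left(\left(-202678 + \left(2 \cdot 9 \cdot \frac{1}{10}\right)^{2} + 33 \cdot 2 \cdot 9 \cdot \frac{1}{10}\right) - 241664\right) = 569216 \left(\left(-202678 + \left(2 \cdot 9 \cdot \frac{1}{10}\right)^{2} + 33 \cdot 2 \cdot 9 \cdot \frac{1}{10}\right) - 241664\right) = 569216 \left(\left(-202678 + \left(\frac{9}{5}\right)^{2} + 33 \cdot \frac{9}{5}\right) - 241664\right) = 569216 \left(\left(-202678 + \frac{81}{25} + \frac{297}{5}\right) - 241664\right) = 569216 \left(- \frac{5065384}{25} - 241664\right) = 569216 \left(- \frac{11106984}{25}\right) = - \frac{6322273004544}{25}$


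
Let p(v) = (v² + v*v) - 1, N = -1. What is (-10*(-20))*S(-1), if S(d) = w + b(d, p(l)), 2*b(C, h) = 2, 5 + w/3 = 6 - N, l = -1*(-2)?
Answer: 1400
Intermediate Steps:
l = 2
p(v) = -1 + 2*v² (p(v) = (v² + v²) - 1 = 2*v² - 1 = -1 + 2*v²)
w = 6 (w = -15 + 3*(6 - 1*(-1)) = -15 + 3*(6 + 1) = -15 + 3*7 = -15 + 21 = 6)
b(C, h) = 1 (b(C, h) = (½)*2 = 1)
S(d) = 7 (S(d) = 6 + 1 = 7)
(-10*(-20))*S(-1) = -10*(-20)*7 = 200*7 = 1400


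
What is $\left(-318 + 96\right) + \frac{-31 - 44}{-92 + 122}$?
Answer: $- \frac{449}{2} \approx -224.5$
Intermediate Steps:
$\left(-318 + 96\right) + \frac{-31 - 44}{-92 + 122} = -222 - \frac{75}{30} = -222 - \frac{5}{2} = - \frac{449}{2}$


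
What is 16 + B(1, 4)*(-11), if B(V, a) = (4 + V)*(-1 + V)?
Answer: 16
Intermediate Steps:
B(V, a) = (-1 + V)*(4 + V)
16 + B(1, 4)*(-11) = 16 + (-4 + 1² + 3*1)*(-11) = 16 + (-4 + 1 + 3)*(-11) = 16 + 0*(-11) = 16 + 0 = 16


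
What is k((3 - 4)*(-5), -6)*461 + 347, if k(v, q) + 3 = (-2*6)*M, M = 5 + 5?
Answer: -56356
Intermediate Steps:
M = 10
k(v, q) = -123 (k(v, q) = -3 - 2*6*10 = -3 - 12*10 = -3 - 120 = -123)
k((3 - 4)*(-5), -6)*461 + 347 = -123*461 + 347 = -56703 + 347 = -56356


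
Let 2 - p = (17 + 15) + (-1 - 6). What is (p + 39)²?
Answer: 256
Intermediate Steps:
p = -23 (p = 2 - ((17 + 15) + (-1 - 6)) = 2 - (32 - 7) = 2 - 1*25 = 2 - 25 = -23)
(p + 39)² = (-23 + 39)² = 16² = 256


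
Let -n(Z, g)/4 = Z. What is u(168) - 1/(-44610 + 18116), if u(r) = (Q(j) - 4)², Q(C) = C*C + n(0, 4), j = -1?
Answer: 238447/26494 ≈ 9.0000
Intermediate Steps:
n(Z, g) = -4*Z
Q(C) = C² (Q(C) = C*C - 4*0 = C² + 0 = C²)
u(r) = 9 (u(r) = ((-1)² - 4)² = (1 - 4)² = (-3)² = 9)
u(168) - 1/(-44610 + 18116) = 9 - 1/(-44610 + 18116) = 9 - 1/(-26494) = 9 - 1*(-1/26494) = 9 + 1/26494 = 238447/26494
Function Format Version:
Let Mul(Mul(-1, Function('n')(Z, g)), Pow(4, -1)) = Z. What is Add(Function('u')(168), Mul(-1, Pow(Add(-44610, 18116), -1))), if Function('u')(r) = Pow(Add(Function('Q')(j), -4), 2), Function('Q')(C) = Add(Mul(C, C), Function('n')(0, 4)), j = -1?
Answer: Rational(238447, 26494) ≈ 9.0000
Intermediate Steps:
Function('n')(Z, g) = Mul(-4, Z)
Function('Q')(C) = Pow(C, 2) (Function('Q')(C) = Add(Mul(C, C), Mul(-4, 0)) = Add(Pow(C, 2), 0) = Pow(C, 2))
Function('u')(r) = 9 (Function('u')(r) = Pow(Add(Pow(-1, 2), -4), 2) = Pow(Add(1, -4), 2) = Pow(-3, 2) = 9)
Add(Function('u')(168), Mul(-1, Pow(Add(-44610, 18116), -1))) = Add(9, Mul(-1, Pow(Add(-44610, 18116), -1))) = Add(9, Mul(-1, Pow(-26494, -1))) = Add(9, Mul(-1, Rational(-1, 26494))) = Add(9, Rational(1, 26494)) = Rational(238447, 26494)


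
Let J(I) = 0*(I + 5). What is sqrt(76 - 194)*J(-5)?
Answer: 0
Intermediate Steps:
J(I) = 0 (J(I) = 0*(5 + I) = 0)
sqrt(76 - 194)*J(-5) = sqrt(76 - 194)*0 = sqrt(-118)*0 = (I*sqrt(118))*0 = 0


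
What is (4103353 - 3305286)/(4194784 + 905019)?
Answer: 798067/5099803 ≈ 0.15649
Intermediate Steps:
(4103353 - 3305286)/(4194784 + 905019) = 798067/5099803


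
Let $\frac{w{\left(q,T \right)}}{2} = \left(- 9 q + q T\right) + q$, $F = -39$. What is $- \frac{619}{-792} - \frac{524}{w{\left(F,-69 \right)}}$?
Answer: $\frac{50041}{72072} \approx 0.69432$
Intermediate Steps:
$w{\left(q,T \right)} = - 16 q + 2 T q$ ($w{\left(q,T \right)} = 2 \left(\left(- 9 q + q T\right) + q\right) = 2 \left(\left(- 9 q + T q\right) + q\right) = 2 \left(- 8 q + T q\right) = - 16 q + 2 T q$)
$- \frac{619}{-792} - \frac{524}{w{\left(F,-69 \right)}} = - \frac{619}{-792} - \frac{524}{2 \left(-39\right) \left(-8 - 69\right)} = \left(-619\right) \left(- \frac{1}{792}\right) - \frac{524}{2 \left(-39\right) \left(-77\right)} = \frac{619}{792} - \frac{524}{6006} = \frac{619}{792} - \frac{262}{3003} = \frac{50041}{72072}$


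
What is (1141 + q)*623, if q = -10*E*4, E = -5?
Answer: 835443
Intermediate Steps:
q = 200 (q = -10*(-5)*4 = 50*4 = 200)
(1141 + q)*623 = (1141 + 200)*623 = 1341*623 = 835443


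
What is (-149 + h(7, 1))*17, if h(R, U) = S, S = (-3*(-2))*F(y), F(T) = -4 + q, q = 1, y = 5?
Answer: -2839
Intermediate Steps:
F(T) = -3 (F(T) = -4 + 1 = -3)
S = -18 (S = -3*(-2)*(-3) = 6*(-3) = -18)
h(R, U) = -18
(-149 + h(7, 1))*17 = (-149 - 18)*17 = -167*17 = -2839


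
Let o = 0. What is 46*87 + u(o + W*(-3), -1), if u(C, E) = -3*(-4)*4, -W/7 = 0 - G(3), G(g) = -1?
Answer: 4050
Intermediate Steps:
W = -7 (W = -7*(0 - 1*(-1)) = -7*(0 + 1) = -7*1 = -7)
u(C, E) = 48 (u(C, E) = 12*4 = 48)
46*87 + u(o + W*(-3), -1) = 46*87 + 48 = 4002 + 48 = 4050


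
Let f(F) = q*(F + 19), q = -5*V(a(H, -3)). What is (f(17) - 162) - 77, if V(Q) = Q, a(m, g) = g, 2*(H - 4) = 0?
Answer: 301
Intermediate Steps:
H = 4 (H = 4 + (½)*0 = 4 + 0 = 4)
q = 15 (q = -5*(-3) = 15)
f(F) = 285 + 15*F (f(F) = 15*(F + 19) = 15*(19 + F) = 285 + 15*F)
(f(17) - 162) - 77 = ((285 + 15*17) - 162) - 77 = ((285 + 255) - 162) - 77 = (540 - 162) - 77 = 378 - 77 = 301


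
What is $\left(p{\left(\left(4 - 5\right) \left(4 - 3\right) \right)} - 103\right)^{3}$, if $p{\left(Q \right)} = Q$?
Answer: $-1124864$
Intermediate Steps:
$\left(p{\left(\left(4 - 5\right) \left(4 - 3\right) \right)} - 103\right)^{3} = \left(\left(4 - 5\right) \left(4 - 3\right) - 103\right)^{3} = \left(\left(-1\right) 1 - 103\right)^{3} = \left(-1 - 103\right)^{3} = \left(-104\right)^{3} = -1124864$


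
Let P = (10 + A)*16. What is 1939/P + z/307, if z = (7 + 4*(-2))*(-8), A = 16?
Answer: 598601/127712 ≈ 4.6871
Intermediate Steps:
P = 416 (P = (10 + 16)*16 = 26*16 = 416)
z = 8 (z = (7 - 8)*(-8) = -1*(-8) = 8)
1939/P + z/307 = 1939/416 + 8/307 = 598601/127712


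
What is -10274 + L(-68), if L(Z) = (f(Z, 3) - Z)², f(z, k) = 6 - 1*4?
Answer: -5374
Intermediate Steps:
f(z, k) = 2 (f(z, k) = 6 - 4 = 2)
L(Z) = (2 - Z)²
-10274 + L(-68) = -10274 + (-2 - 68)² = -10274 + (-70)² = -10274 + 4900 = -5374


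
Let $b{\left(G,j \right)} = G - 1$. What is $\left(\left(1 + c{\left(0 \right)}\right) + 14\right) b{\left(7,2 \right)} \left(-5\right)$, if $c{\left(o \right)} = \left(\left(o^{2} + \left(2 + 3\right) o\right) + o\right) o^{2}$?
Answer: $-450$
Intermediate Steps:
$b{\left(G,j \right)} = -1 + G$
$c{\left(o \right)} = o^{2} \left(o^{2} + 6 o\right)$ ($c{\left(o \right)} = \left(\left(o^{2} + 5 o\right) + o\right) o^{2} = \left(o^{2} + 6 o\right) o^{2} = o^{2} \left(o^{2} + 6 o\right)$)
$\left(\left(1 + c{\left(0 \right)}\right) + 14\right) b{\left(7,2 \right)} \left(-5\right) = \left(\left(1 + 0^{3} \left(6 + 0\right)\right) + 14\right) \left(-1 + 7\right) \left(-5\right) = \left(\left(1 + 0 \cdot 6\right) + 14\right) 6 \left(-5\right) = \left(\left(1 + 0\right) + 14\right) 6 \left(-5\right) = \left(1 + 14\right) 6 \left(-5\right) = 15 \cdot 6 \left(-5\right) = 90 \left(-5\right) = -450$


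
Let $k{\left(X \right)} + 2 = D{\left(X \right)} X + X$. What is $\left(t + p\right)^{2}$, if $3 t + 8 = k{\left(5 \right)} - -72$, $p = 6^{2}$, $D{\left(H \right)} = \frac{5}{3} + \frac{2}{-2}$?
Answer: $\frac{286225}{81} \approx 3533.6$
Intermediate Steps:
$D{\left(H \right)} = \frac{2}{3}$ ($D{\left(H \right)} = 5 \cdot \frac{1}{3} + 2 \left(- \frac{1}{2}\right) = \frac{5}{3} - 1 = \frac{2}{3}$)
$k{\left(X \right)} = -2 + \frac{5 X}{3}$ ($k{\left(X \right)} = -2 + \left(\frac{2 X}{3} + X\right) = -2 + \frac{5 X}{3}$)
$p = 36$
$t = \frac{211}{9}$ ($t = - \frac{8}{3} + \frac{\left(-2 + \frac{5}{3} \cdot 5\right) - -72}{3} = - \frac{8}{3} + \frac{\left(-2 + \frac{25}{3}\right) + 72}{3} = - \frac{8}{3} + \frac{\frac{19}{3} + 72}{3} = - \frac{8}{3} + \frac{1}{3} \cdot \frac{235}{3} = - \frac{8}{3} + \frac{235}{9} = \frac{211}{9} \approx 23.444$)
$\left(t + p\right)^{2} = \left(\frac{211}{9} + 36\right)^{2} = \left(\frac{535}{9}\right)^{2} = \frac{286225}{81}$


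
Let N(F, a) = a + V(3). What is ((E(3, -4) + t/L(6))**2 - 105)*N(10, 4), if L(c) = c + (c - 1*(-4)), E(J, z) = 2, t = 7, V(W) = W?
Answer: -177513/256 ≈ -693.41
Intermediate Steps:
N(F, a) = 3 + a (N(F, a) = a + 3 = 3 + a)
L(c) = 4 + 2*c (L(c) = c + (c + 4) = c + (4 + c) = 4 + 2*c)
((E(3, -4) + t/L(6))**2 - 105)*N(10, 4) = ((2 + 7/(4 + 2*6))**2 - 105)*(3 + 4) = ((2 + 7/(4 + 12))**2 - 105)*7 = ((2 + 7/16)**2 - 105)*7 = ((39/16)**2 - 105)*7 = (1521/256 - 105)*7 = -25359/256*7 = -177513/256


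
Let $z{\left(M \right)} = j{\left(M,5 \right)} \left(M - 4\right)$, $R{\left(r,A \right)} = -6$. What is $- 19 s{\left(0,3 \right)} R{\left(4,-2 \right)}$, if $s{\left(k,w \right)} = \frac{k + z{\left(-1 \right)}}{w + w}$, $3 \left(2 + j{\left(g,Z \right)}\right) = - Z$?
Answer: $\frac{1045}{3} \approx 348.33$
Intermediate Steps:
$j{\left(g,Z \right)} = -2 - \frac{Z}{3}$ ($j{\left(g,Z \right)} = -2 + \frac{\left(-1\right) Z}{3} = -2 - \frac{Z}{3}$)
$z{\left(M \right)} = \frac{44}{3} - \frac{11 M}{3}$ ($z{\left(M \right)} = \left(-2 - \frac{5}{3}\right) \left(M - 4\right) = \left(-2 - \frac{5}{3}\right) \left(-4 + M\right) = - \frac{11 \left(-4 + M\right)}{3} = \frac{44}{3} - \frac{11 M}{3}$)
$s{\left(k,w \right)} = \frac{\frac{55}{3} + k}{2 w}$ ($s{\left(k,w \right)} = \frac{k + \left(\frac{44}{3} - - \frac{11}{3}\right)}{w + w} = \frac{k + \left(\frac{44}{3} + \frac{11}{3}\right)}{2 w} = \left(k + \frac{55}{3}\right) \frac{1}{2 w} = \left(\frac{55}{3} + k\right) \frac{1}{2 w} = \frac{\frac{55}{3} + k}{2 w}$)
$- 19 s{\left(0,3 \right)} R{\left(4,-2 \right)} = - 19 \frac{55 + 3 \cdot 0}{6 \cdot 3} \left(-6\right) = - 19 \cdot \frac{1}{6} \cdot \frac{1}{3} \left(55 + 0\right) \left(-6\right) = - 19 \cdot \frac{1}{6} \cdot \frac{1}{3} \cdot 55 \left(-6\right) = \left(-19\right) \frac{55}{18} \left(-6\right) = \left(- \frac{1045}{18}\right) \left(-6\right) = \frac{1045}{3}$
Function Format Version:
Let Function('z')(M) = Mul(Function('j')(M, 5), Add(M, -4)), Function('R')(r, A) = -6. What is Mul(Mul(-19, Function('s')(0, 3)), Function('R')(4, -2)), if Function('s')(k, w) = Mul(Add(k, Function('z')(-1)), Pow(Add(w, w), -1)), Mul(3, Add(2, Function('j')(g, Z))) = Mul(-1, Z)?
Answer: Rational(1045, 3) ≈ 348.33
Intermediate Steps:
Function('j')(g, Z) = Add(-2, Mul(Rational(-1, 3), Z)) (Function('j')(g, Z) = Add(-2, Mul(Rational(1, 3), Mul(-1, Z))) = Add(-2, Mul(Rational(-1, 3), Z)))
Function('z')(M) = Add(Rational(44, 3), Mul(Rational(-11, 3), M)) (Function('z')(M) = Mul(Add(-2, Mul(Rational(-1, 3), 5)), Add(M, -4)) = Mul(Add(-2, Rational(-5, 3)), Add(-4, M)) = Mul(Rational(-11, 3), Add(-4, M)) = Add(Rational(44, 3), Mul(Rational(-11, 3), M)))
Function('s')(k, w) = Mul(Rational(1, 2), Pow(w, -1), Add(Rational(55, 3), k)) (Function('s')(k, w) = Mul(Add(k, Add(Rational(44, 3), Mul(Rational(-11, 3), -1))), Pow(Add(w, w), -1)) = Mul(Add(k, Add(Rational(44, 3), Rational(11, 3))), Pow(Mul(2, w), -1)) = Mul(Add(k, Rational(55, 3)), Mul(Rational(1, 2), Pow(w, -1))) = Mul(Add(Rational(55, 3), k), Mul(Rational(1, 2), Pow(w, -1))) = Mul(Rational(1, 2), Pow(w, -1), Add(Rational(55, 3), k)))
Mul(Mul(-19, Function('s')(0, 3)), Function('R')(4, -2)) = Mul(Mul(-19, Mul(Rational(1, 6), Pow(3, -1), Add(55, Mul(3, 0)))), -6) = Mul(Mul(-19, Mul(Rational(1, 6), Rational(1, 3), Add(55, 0))), -6) = Mul(Mul(-19, Mul(Rational(1, 6), Rational(1, 3), 55)), -6) = Mul(Mul(-19, Rational(55, 18)), -6) = Mul(Rational(-1045, 18), -6) = Rational(1045, 3)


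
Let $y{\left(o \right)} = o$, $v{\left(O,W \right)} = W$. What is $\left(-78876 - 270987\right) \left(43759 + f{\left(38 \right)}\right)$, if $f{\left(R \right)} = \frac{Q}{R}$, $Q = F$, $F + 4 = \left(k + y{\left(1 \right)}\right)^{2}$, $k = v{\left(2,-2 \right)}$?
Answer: $- \frac{581765841057}{38} \approx -1.531 \cdot 10^{10}$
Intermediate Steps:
$k = -2$
$F = -3$ ($F = -4 + \left(-2 + 1\right)^{2} = -4 + \left(-1\right)^{2} = -4 + 1 = -3$)
$Q = -3$
$f{\left(R \right)} = - \frac{3}{R}$
$\left(-78876 - 270987\right) \left(43759 + f{\left(38 \right)}\right) = \left(-78876 - 270987\right) \left(43759 - \frac{3}{38}\right) = - 349863 \left(43759 - \frac{3}{38}\right) = \left(-349863\right) \frac{1662839}{38} = - \frac{581765841057}{38}$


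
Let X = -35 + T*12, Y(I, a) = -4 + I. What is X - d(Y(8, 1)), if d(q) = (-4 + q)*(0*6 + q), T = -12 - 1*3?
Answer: -215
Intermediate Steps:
T = -15 (T = -12 - 3 = -15)
d(q) = q*(-4 + q) (d(q) = (-4 + q)*(0 + q) = (-4 + q)*q = q*(-4 + q))
X = -215 (X = -35 - 15*12 = -35 - 180 = -215)
X - d(Y(8, 1)) = -215 - (-4 + 8)*(-4 + (-4 + 8)) = -215 - 4*(-4 + 4) = -215 - 4*0 = -215 - 1*0 = -215 + 0 = -215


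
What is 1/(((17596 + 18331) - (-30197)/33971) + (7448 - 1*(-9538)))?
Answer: 33971/1797537720 ≈ 1.8899e-5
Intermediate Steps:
1/(((17596 + 18331) - (-30197)/33971) + (7448 - 1*(-9538))) = 1/((35927 - (-30197)/33971) + (7448 + 9538)) = 1/((35927 - 1*(-30197/33971)) + 16986) = 1/((35927 + 30197/33971) + 16986) = 1/(1220506314/33971 + 16986) = 1/(1797537720/33971) = 33971/1797537720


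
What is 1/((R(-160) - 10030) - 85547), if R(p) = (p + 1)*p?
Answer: -1/70137 ≈ -1.4258e-5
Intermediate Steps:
R(p) = p*(1 + p) (R(p) = (1 + p)*p = p*(1 + p))
1/((R(-160) - 10030) - 85547) = 1/((-160*(1 - 160) - 10030) - 85547) = 1/((-160*(-159) - 10030) - 85547) = 1/((25440 - 10030) - 85547) = 1/(15410 - 85547) = 1/(-70137) = -1/70137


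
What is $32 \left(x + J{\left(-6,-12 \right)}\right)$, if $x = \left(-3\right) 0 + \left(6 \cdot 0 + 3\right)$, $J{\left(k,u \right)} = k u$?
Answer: $2400$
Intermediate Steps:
$x = 3$ ($x = 0 + \left(0 + 3\right) = 0 + 3 = 3$)
$32 \left(x + J{\left(-6,-12 \right)}\right) = 32 \left(3 - -72\right) = 32 \left(3 + 72\right) = 32 \cdot 75 = 2400$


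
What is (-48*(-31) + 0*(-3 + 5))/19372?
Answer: 372/4843 ≈ 0.076812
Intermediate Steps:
(-48*(-31) + 0*(-3 + 5))/19372 = (1488 + 0*2)*(1/19372) = (1488 + 0)*(1/19372) = 1488*(1/19372) = 372/4843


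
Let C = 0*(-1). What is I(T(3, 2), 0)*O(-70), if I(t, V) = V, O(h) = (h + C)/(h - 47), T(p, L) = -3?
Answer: 0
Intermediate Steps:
C = 0
O(h) = h/(-47 + h) (O(h) = (h + 0)/(h - 47) = h/(-47 + h))
I(T(3, 2), 0)*O(-70) = 0*(-70/(-47 - 70)) = 0*(-70/(-117)) = 0*(-70*(-1/117)) = 0*(70/117) = 0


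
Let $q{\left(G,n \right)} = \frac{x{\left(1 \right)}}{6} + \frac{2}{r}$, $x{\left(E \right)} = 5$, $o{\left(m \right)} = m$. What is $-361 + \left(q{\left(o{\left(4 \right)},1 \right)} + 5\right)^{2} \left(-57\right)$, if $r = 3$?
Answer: $- \frac{11077}{4} \approx -2769.3$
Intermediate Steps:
$q{\left(G,n \right)} = \frac{3}{2}$ ($q{\left(G,n \right)} = \frac{5}{6} + \frac{2}{3} = \frac{3}{2}$)
$-361 + \left(q{\left(o{\left(4 \right)},1 \right)} + 5\right)^{2} \left(-57\right) = -361 + \left(\frac{3}{2} + 5\right)^{2} \left(-57\right) = -361 + \left(\frac{13}{2}\right)^{2} \left(-57\right) = -361 + \frac{169}{4} \left(-57\right) = -361 - \frac{9633}{4} = - \frac{11077}{4}$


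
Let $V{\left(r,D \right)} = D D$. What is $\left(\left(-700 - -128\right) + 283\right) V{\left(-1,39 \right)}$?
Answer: $-439569$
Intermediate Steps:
$V{\left(r,D \right)} = D^{2}$
$\left(\left(-700 - -128\right) + 283\right) V{\left(-1,39 \right)} = \left(\left(-700 - -128\right) + 283\right) 39^{2} = \left(\left(-700 + 128\right) + 283\right) 1521 = \left(-572 + 283\right) 1521 = \left(-289\right) 1521 = -439569$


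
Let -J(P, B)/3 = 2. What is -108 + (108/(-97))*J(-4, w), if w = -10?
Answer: -9828/97 ≈ -101.32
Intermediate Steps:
J(P, B) = -6 (J(P, B) = -3*2 = -6)
-108 + (108/(-97))*J(-4, w) = -108 + (108/(-97))*(-6) = -108 + (108*(-1/97))*(-6) = -108 - 108/97*(-6) = -108 + 648/97 = -9828/97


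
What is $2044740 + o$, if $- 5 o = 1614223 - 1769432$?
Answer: $\frac{10378909}{5} \approx 2.0758 \cdot 10^{6}$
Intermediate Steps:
$o = \frac{155209}{5}$ ($o = - \frac{1614223 - 1769432}{5} = \left(- \frac{1}{5}\right) \left(-155209\right) = \frac{155209}{5} \approx 31042.0$)
$2044740 + o = 2044740 + \frac{155209}{5} = \frac{10378909}{5}$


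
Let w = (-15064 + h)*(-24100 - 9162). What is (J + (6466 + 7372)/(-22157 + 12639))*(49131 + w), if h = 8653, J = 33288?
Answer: 33787699642720149/4759 ≈ 7.0997e+12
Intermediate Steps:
w = 213242682 (w = (-15064 + 8653)*(-24100 - 9162) = -6411*(-33262) = 213242682)
(J + (6466 + 7372)/(-22157 + 12639))*(49131 + w) = (33288 + (6466 + 7372)/(-22157 + 12639))*(49131 + 213242682) = (33288 + 13838/(-9518))*213291813 = (33288 + 13838*(-1/9518))*213291813 = (33288 - 6919/4759)*213291813 = (158410673/4759)*213291813 = 33787699642720149/4759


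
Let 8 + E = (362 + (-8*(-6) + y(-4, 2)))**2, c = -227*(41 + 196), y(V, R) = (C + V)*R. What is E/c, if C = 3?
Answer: -166456/53799 ≈ -3.0940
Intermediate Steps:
y(V, R) = R*(3 + V) (y(V, R) = (3 + V)*R = R*(3 + V))
c = -53799 (c = -227*237 = -53799)
E = 166456 (E = -8 + (362 + (-8*(-6) + 2*(3 - 4)))**2 = -8 + (362 + (48 + 2*(-1)))**2 = -8 + (362 + (48 - 2))**2 = -8 + (362 + 46)**2 = -8 + 408**2 = -8 + 166464 = 166456)
E/c = 166456/(-53799) = 166456*(-1/53799) = -166456/53799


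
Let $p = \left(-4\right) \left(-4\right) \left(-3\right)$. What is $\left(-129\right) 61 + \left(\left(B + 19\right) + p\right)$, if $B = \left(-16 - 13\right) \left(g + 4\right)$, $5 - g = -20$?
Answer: $-8739$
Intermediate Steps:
$g = 25$ ($g = 5 - -20 = 5 + 20 = 25$)
$p = -48$ ($p = 16 \left(-3\right) = -48$)
$B = -841$ ($B = \left(-16 - 13\right) \left(25 + 4\right) = \left(-29\right) 29 = -841$)
$\left(-129\right) 61 + \left(\left(B + 19\right) + p\right) = \left(-129\right) 61 + \left(\left(-841 + 19\right) - 48\right) = -7869 - 870 = -8739$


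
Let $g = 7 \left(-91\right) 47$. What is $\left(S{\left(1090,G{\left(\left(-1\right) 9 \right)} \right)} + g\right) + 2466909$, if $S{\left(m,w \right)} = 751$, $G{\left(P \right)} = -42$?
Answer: $2437721$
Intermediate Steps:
$g = -29939$ ($g = \left(-637\right) 47 = -29939$)
$\left(S{\left(1090,G{\left(\left(-1\right) 9 \right)} \right)} + g\right) + 2466909 = \left(751 - 29939\right) + 2466909 = -29188 + 2466909 = 2437721$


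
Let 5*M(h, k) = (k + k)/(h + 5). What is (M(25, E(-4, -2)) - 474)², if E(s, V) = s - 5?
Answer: 140493609/625 ≈ 2.2479e+5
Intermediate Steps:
E(s, V) = -5 + s
M(h, k) = 2*k/(5*(5 + h)) (M(h, k) = ((k + k)/(h + 5))/5 = ((2*k)/(5 + h))/5 = (2*k/(5 + h))/5 = 2*k/(5*(5 + h)))
(M(25, E(-4, -2)) - 474)² = (2*(-5 - 4)/(5*(5 + 25)) - 474)² = ((⅖)*(-9)/30 - 474)² = ((⅖)*(-9)*(1/30) - 474)² = (-3/25 - 474)² = (-11853/25)² = 140493609/625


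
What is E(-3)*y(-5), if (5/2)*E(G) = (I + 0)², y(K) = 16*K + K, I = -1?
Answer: -34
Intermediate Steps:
y(K) = 17*K
E(G) = ⅖ (E(G) = 2*(-1 + 0)²/5 = (⅖)*(-1)² = (⅖)*1 = ⅖)
E(-3)*y(-5) = 2*(17*(-5))/5 = (⅖)*(-85) = -34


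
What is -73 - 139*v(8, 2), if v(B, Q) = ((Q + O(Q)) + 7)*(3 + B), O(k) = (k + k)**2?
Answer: -38298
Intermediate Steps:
O(k) = 4*k**2 (O(k) = (2*k)**2 = 4*k**2)
v(B, Q) = (3 + B)*(7 + Q + 4*Q**2) (v(B, Q) = ((Q + 4*Q**2) + 7)*(3 + B) = (7 + Q + 4*Q**2)*(3 + B) = (3 + B)*(7 + Q + 4*Q**2))
-73 - 139*v(8, 2) = -73 - 139*(21 + 3*2 + 7*8 + 12*2**2 + 8*2 + 4*8*2**2) = -73 - 139*(21 + 6 + 56 + 12*4 + 16 + 4*8*4) = -73 - 139*(21 + 6 + 56 + 48 + 16 + 128) = -73 - 139*275 = -73 - 38225 = -38298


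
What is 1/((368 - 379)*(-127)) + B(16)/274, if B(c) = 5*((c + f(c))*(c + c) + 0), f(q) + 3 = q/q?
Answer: 1564777/191389 ≈ 8.1759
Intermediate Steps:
f(q) = -2 (f(q) = -3 + q/q = -3 + 1 = -2)
B(c) = 10*c*(-2 + c) (B(c) = 5*((c - 2)*(c + c) + 0) = 5*((-2 + c)*(2*c) + 0) = 5*(2*c*(-2 + c) + 0) = 5*(2*c*(-2 + c)) = 10*c*(-2 + c))
1/((368 - 379)*(-127)) + B(16)/274 = 1/((368 - 379)*(-127)) + (10*16*(-2 + 16))/274 = -1/127/(-11) + (10*16*14)*(1/274) = -1/11*(-1/127) + 2240*(1/274) = 1/1397 + 1120/137 = 1564777/191389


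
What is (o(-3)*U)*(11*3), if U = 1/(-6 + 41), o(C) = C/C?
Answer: 33/35 ≈ 0.94286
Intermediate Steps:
o(C) = 1
U = 1/35 ≈ 0.028571
(o(-3)*U)*(11*3) = (1*(1/35))*(11*3) = (1/35)*33 = 33/35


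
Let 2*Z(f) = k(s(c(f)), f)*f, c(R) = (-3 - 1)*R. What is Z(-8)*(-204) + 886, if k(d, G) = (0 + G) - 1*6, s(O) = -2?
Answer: -10538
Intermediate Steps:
c(R) = -4*R
k(d, G) = -6 + G (k(d, G) = G - 6 = -6 + G)
Z(f) = f*(-6 + f)/2 (Z(f) = ((-6 + f)*f)/2 = (f*(-6 + f))/2 = f*(-6 + f)/2)
Z(-8)*(-204) + 886 = ((½)*(-8)*(-6 - 8))*(-204) + 886 = ((½)*(-8)*(-14))*(-204) + 886 = 56*(-204) + 886 = -11424 + 886 = -10538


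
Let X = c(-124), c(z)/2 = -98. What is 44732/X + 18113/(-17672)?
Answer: -198513513/865928 ≈ -229.25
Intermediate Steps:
c(z) = -196 (c(z) = 2*(-98) = -196)
X = -196
44732/X + 18113/(-17672) = 44732/(-196) + 18113/(-17672) = 44732*(-1/196) + 18113*(-1/17672) = -11183/49 - 18113/17672 = -198513513/865928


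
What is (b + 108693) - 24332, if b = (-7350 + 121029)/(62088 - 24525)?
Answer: 1056321974/12521 ≈ 84364.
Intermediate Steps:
b = 37893/12521 (b = 113679/37563 = 113679*(1/37563) = 37893/12521 ≈ 3.0264)
(b + 108693) - 24332 = (37893/12521 + 108693) - 24332 = 1360982946/12521 - 24332 = 1056321974/12521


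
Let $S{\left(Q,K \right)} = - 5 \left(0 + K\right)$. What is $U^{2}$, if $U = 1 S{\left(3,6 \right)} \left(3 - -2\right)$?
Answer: $22500$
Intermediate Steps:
$S{\left(Q,K \right)} = - 5 K$
$U = -150$ ($U = 1 \left(\left(-5\right) 6\right) \left(3 - -2\right) = 1 \left(-30\right) \left(3 + 2\right) = \left(-30\right) 5 = -150$)
$U^{2} = \left(-150\right)^{2} = 22500$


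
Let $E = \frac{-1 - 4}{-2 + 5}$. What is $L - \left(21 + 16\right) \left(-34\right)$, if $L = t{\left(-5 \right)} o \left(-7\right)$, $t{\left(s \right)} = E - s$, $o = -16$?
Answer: $\frac{4894}{3} \approx 1631.3$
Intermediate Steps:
$E = - \frac{5}{3} \approx -1.6667$
$t{\left(s \right)} = - \frac{5}{3} - s$
$L = \frac{1120}{3}$ ($L = \left(- \frac{5}{3} - -5\right) \left(-16\right) \left(-7\right) = \left(- \frac{5}{3} + 5\right) \left(-16\right) \left(-7\right) = \frac{10}{3} \left(-16\right) \left(-7\right) = \left(- \frac{160}{3}\right) \left(-7\right) = \frac{1120}{3} \approx 373.33$)
$L - \left(21 + 16\right) \left(-34\right) = \frac{1120}{3} - \left(21 + 16\right) \left(-34\right) = \frac{1120}{3} - 37 \left(-34\right) = \frac{1120}{3} - -1258 = \frac{1120}{3} + 1258 = \frac{4894}{3}$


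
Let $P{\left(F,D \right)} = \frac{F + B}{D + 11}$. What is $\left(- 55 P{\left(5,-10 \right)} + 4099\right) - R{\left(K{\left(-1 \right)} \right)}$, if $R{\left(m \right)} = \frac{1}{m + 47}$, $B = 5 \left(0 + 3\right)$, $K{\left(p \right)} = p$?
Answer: $\frac{137953}{46} \approx 2999.0$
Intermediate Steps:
$B = 15$ ($B = 5 \cdot 3 = 15$)
$P{\left(F,D \right)} = \frac{15 + F}{11 + D}$ ($P{\left(F,D \right)} = \frac{F + 15}{D + 11} = \frac{15 + F}{11 + D}$)
$R{\left(m \right)} = \frac{1}{47 + m}$
$\left(- 55 P{\left(5,-10 \right)} + 4099\right) - R{\left(K{\left(-1 \right)} \right)} = \left(- 55 \frac{15 + 5}{11 - 10} + 4099\right) - \frac{1}{47 - 1} = \left(- 55 \cdot 1^{-1} \cdot 20 + 4099\right) - \frac{1}{46} = \left(- 55 \cdot 1 \cdot 20 + 4099\right) - \frac{1}{46} = \left(\left(-55\right) 20 + 4099\right) - \frac{1}{46} = \left(-1100 + 4099\right) - \frac{1}{46} = 2999 - \frac{1}{46} = \frac{137953}{46}$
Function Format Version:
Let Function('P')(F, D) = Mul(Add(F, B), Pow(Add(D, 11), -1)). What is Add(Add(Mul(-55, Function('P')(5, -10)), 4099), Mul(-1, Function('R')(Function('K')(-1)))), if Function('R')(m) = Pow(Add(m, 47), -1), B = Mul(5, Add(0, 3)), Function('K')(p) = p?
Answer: Rational(137953, 46) ≈ 2999.0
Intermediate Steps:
B = 15 (B = Mul(5, 3) = 15)
Function('P')(F, D) = Mul(Pow(Add(11, D), -1), Add(15, F)) (Function('P')(F, D) = Mul(Add(F, 15), Pow(Add(D, 11), -1)) = Mul(Add(15, F), Pow(Add(11, D), -1)) = Mul(Pow(Add(11, D), -1), Add(15, F)))
Function('R')(m) = Pow(Add(47, m), -1)
Add(Add(Mul(-55, Function('P')(5, -10)), 4099), Mul(-1, Function('R')(Function('K')(-1)))) = Add(Add(Mul(-55, Mul(Pow(Add(11, -10), -1), Add(15, 5))), 4099), Mul(-1, Pow(Add(47, -1), -1))) = Add(Add(Mul(-55, Mul(Pow(1, -1), 20)), 4099), Mul(-1, Pow(46, -1))) = Add(Add(Mul(-55, Mul(1, 20)), 4099), Mul(-1, Rational(1, 46))) = Add(Add(Mul(-55, 20), 4099), Rational(-1, 46)) = Add(Add(-1100, 4099), Rational(-1, 46)) = Add(2999, Rational(-1, 46)) = Rational(137953, 46)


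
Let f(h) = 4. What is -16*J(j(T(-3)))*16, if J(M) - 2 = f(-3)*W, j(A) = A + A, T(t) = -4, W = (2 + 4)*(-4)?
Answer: 24064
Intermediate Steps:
W = -24 (W = 6*(-4) = -24)
j(A) = 2*A
J(M) = -94 (J(M) = 2 + 4*(-24) = 2 - 96 = -94)
-16*J(j(T(-3)))*16 = -16*(-94)*16 = 1504*16 = 24064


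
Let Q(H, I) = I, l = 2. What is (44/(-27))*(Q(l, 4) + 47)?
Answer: -748/9 ≈ -83.111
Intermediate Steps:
(44/(-27))*(Q(l, 4) + 47) = (44/(-27))*(4 + 47) = (44*(-1/27))*51 = -44/27*51 = -748/9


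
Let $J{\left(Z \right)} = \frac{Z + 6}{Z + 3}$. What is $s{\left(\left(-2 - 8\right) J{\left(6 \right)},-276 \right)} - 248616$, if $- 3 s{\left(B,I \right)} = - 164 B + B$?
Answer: $- \frac{2244064}{9} \approx -2.4934 \cdot 10^{5}$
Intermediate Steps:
$J{\left(Z \right)} = \frac{6 + Z}{3 + Z}$
$s{\left(B,I \right)} = \frac{163 B}{3}$ ($s{\left(B,I \right)} = - \frac{- 164 B + B}{3} = - \frac{\left(-163\right) B}{3} = \frac{163 B}{3}$)
$s{\left(\left(-2 - 8\right) J{\left(6 \right)},-276 \right)} - 248616 = \frac{163 \left(-2 - 8\right) \frac{6 + 6}{3 + 6}}{3} - 248616 = \frac{163 \left(- 10 \cdot \frac{1}{9} \cdot 12\right)}{3} - 248616 = \frac{163 \left(\left(-10\right) \frac{4}{3}\right)}{3} - 248616 = \frac{163}{3} \left(- \frac{40}{3}\right) - 248616 = - \frac{6520}{9} - 248616 = - \frac{2244064}{9}$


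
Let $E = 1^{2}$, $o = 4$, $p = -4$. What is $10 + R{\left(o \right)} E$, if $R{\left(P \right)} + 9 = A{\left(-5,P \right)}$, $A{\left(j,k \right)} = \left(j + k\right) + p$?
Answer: $-4$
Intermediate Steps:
$A{\left(j,k \right)} = -4 + j + k$ ($A{\left(j,k \right)} = \left(j + k\right) - 4 = -4 + j + k$)
$R{\left(P \right)} = -18 + P$ ($R{\left(P \right)} = -9 - \left(9 - P\right) = -9 + \left(-9 + P\right) = -18 + P$)
$E = 1$
$10 + R{\left(o \right)} E = 10 + \left(-18 + 4\right) 1 = 10 - 14 = -4$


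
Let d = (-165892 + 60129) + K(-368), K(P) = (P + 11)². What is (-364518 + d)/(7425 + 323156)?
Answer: -342832/330581 ≈ -1.0371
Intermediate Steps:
K(P) = (11 + P)²
d = 21686 (d = (-165892 + 60129) + (11 - 368)² = -105763 + (-357)² = -105763 + 127449 = 21686)
(-364518 + d)/(7425 + 323156) = (-364518 + 21686)/(7425 + 323156) = -342832/330581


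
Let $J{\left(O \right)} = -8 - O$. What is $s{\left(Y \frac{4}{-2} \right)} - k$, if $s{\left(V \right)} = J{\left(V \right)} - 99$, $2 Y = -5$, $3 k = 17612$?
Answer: $- \frac{17948}{3} \approx -5982.7$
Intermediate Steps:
$k = \frac{17612}{3}$ ($k = \frac{1}{3} \cdot 17612 = \frac{17612}{3} \approx 5870.7$)
$Y = - \frac{5}{2}$ ($Y = \frac{1}{2} \left(-5\right) = - \frac{5}{2} \approx -2.5$)
$s{\left(V \right)} = -107 - V$ ($s{\left(V \right)} = \left(-8 - V\right) - 99 = -107 - V$)
$s{\left(Y \frac{4}{-2} \right)} - k = \left(-107 - - \frac{5 \frac{4}{-2}}{2}\right) - \frac{17612}{3} = \left(-107 - - \frac{5 \cdot 4 \left(- \frac{1}{2}\right)}{2}\right) - \frac{17612}{3} = \left(-107 - \left(- \frac{5}{2}\right) \left(-2\right)\right) - \frac{17612}{3} = \left(-107 - 5\right) - \frac{17612}{3} = -112 - \frac{17612}{3} = - \frac{17948}{3}$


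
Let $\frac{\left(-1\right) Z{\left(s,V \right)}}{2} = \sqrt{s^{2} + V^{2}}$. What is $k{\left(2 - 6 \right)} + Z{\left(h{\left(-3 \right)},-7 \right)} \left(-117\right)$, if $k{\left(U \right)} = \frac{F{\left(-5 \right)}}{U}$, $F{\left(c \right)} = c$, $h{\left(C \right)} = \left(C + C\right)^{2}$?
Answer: $\frac{5}{4} + 234 \sqrt{1345} \approx 8583.0$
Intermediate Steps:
$h{\left(C \right)} = 4 C^{2}$ ($h{\left(C \right)} = \left(2 C\right)^{2} = 4 C^{2}$)
$k{\left(U \right)} = - \frac{5}{U}$
$Z{\left(s,V \right)} = - 2 \sqrt{V^{2} + s^{2}}$ ($Z{\left(s,V \right)} = - 2 \sqrt{s^{2} + V^{2}} = - 2 \sqrt{V^{2} + s^{2}}$)
$k{\left(2 - 6 \right)} + Z{\left(h{\left(-3 \right)},-7 \right)} \left(-117\right) = - \frac{5}{2 - 6} + - 2 \sqrt{\left(-7\right)^{2} + \left(4 \left(-3\right)^{2}\right)^{2}} \left(-117\right) = - \frac{5}{-4} + - 2 \sqrt{49 + \left(4 \cdot 9\right)^{2}} \left(-117\right) = \left(-5\right) \left(- \frac{1}{4}\right) + - 2 \sqrt{49 + 36^{2}} \left(-117\right) = \frac{5}{4} + - 2 \sqrt{49 + 1296} \left(-117\right) = \frac{5}{4} + - 2 \sqrt{1345} \left(-117\right) = \frac{5}{4} + 234 \sqrt{1345}$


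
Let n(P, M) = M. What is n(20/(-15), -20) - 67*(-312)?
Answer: 20884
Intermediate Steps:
n(20/(-15), -20) - 67*(-312) = -20 - 67*(-312) = -20 + 20904 = 20884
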